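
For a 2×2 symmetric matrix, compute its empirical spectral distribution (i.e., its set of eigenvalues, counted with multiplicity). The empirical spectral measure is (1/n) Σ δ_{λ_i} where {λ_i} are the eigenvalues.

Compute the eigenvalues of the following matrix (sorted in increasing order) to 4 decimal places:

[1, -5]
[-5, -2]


Since M is real symmetric, both eigenvalues are real; they are the roots of det(λI − M) = λ² − (tr M) λ + det M.
tr M = 1 + (-2) = -1.
det M = 1·(-2) − (-5)² = -2 − 25 = -27.
Characteristic polynomial: λ² + λ − 27 = 0.
Discriminant Δ = (tr M)² − 4·det M = 1 − (-108) = 109; √Δ = 10.440307.
λ = (tr M ± √Δ)/2 = (-1 ± 10.440307)/2, giving (tr M − √Δ)/2 = -5.7202 and (tr M + √Δ)/2 = 4.7202.

Eigenvalues sorted in increasing order: [-5.7202, 4.7202].


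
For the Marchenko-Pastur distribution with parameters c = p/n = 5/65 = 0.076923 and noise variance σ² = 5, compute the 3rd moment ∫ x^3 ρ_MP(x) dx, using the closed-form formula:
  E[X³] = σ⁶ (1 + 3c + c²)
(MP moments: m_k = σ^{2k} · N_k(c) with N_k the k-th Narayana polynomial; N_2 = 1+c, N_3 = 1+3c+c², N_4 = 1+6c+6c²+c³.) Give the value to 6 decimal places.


E[X³] = σ⁶ (1 + 3c + c²) (third MP moment). With σ² = 5 (so σ⁶ = 125) and c = 5/65 = 0.076923: E[X³] = 125 · (1 + 3·0.076923 + (0.076923)²) = 125 · 1.236686.

So E[X^3] = 154.585799.


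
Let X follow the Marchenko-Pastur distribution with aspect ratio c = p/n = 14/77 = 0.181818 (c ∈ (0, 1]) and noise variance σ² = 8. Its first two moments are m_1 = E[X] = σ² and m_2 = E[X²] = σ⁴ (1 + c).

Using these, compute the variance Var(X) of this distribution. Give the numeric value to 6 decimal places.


m_1 = E[X] = σ² = 8, so m_1² = 64.
m_2 = E[X²] = σ⁴ (1 + c) = 64 · (1 + 0.181818) = 64 · 1.181818 = 75.636364.
(Note m_2 − m_1² simplifies to c · σ⁴ = 0.181818 · 64.)

Var(X) = m_2 − m_1² = 75.636364 − 64 = 11.636364.


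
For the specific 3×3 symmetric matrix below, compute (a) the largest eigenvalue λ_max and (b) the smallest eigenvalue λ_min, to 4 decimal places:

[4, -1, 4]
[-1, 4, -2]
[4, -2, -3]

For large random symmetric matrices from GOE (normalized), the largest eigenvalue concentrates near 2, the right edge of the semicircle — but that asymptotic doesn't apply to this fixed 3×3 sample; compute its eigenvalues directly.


Since M is real symmetric, all three eigenvalues are real; they are the roots of det(λI − M) = λ³ − (tr M) λ² + s λ − det M, where s is the sum of the principal 2×2 minors.
tr M = 4 + 4 + (-3) = 5.
s = (4·4 − (-1)²) + (4·(-3) − 4²) + (4·(-3) − (-2)²) = 15 + (-28) + (-16) = -29.
det M (expand along row 1) = 4·(-16) − (-1)·11 + 4·(-14) = -109.
Characteristic polynomial: λ³ − 5λ² − 29λ + 109 = 0.
Substitute λ = y + (tr M)/3 = y + 1.666667 to remove the quadratic term: y³ + p·y + q = 0 with p = s − (tr M)²/3 = -37.333333 and q = −2(tr M)³/27 + (tr M)·s/3 − det M = 51.407407.
Three real roots ⇒ use the trigonometric (Viète) form: r = 2√(−p/3) = 7.055337, φ = arccos(3q/(p·r)) = arccos(-0.585507) = 2.196302 rad.
y_k = r·cos(φ/3 − 2πk/3) for k = 0, 1, 2 gives y = 5.247561, 1.460416, -6.707977.
λ_k = y_k + 1.666667 gives λ = 6.9142, 3.1271, -5.0413 (check: the sum is 5.0000 = tr M).

Hence λ_max = 6.9142 and λ_min = -5.0413.


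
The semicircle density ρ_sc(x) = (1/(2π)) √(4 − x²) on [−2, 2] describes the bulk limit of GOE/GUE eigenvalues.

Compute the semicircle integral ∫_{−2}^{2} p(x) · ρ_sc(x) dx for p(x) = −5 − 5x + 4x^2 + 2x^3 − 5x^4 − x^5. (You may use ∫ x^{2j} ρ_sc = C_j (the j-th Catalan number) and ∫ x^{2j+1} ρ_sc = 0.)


Write p(x) = Σ a_i x^i, split into monomials and integrate each against ρ_sc separately.
Using ∫ x^{2j} ρ_sc = C_j = (1/(j+1)) C(2j, j) (Catalan numbers) and ∫ x^{2j+1} ρ_sc = 0 (odd monomials vanish by symmetry):
  i = 0 (even): a_0 · C_{0} = -5 · 1 = -5
  i = 1 (odd): ∫ x^1 ρ_sc = 0 (vanishes)
  i = 2 (even): a_2 · C_{1} = 4 · 1 = 4
  i = 3 (odd): ∫ x^3 ρ_sc = 0 (vanishes)
  i = 4 (even): a_4 · C_{2} = -5 · 2 = -10
  i = 5 (odd): ∫ x^5 ρ_sc = 0 (vanishes)

Summing the contributions: ∫_{−2}^{2} p(x) ρ_sc(x) dx = (-5) + 4 + (-10) = -11.


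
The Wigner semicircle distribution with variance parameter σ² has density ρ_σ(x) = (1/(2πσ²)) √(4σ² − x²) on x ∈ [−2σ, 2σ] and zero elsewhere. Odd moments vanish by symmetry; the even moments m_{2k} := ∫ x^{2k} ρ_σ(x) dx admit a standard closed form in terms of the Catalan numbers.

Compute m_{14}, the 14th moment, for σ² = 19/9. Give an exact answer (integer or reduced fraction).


By the scaled semicircle moment identity, m_{2k} = σ^{2k} · C_k with k = 7.
C_7 = (1/(k+1)) · C(2k, k) = (1/8) · C(14, 7) = (1/8) · 3432 = 429.
σ^{2k} = (σ²)^k = (19/9)^7 = 893871739/4782969.

Therefore m_{14} = σ^{14} · C_7 = (893871739/4782969) · 429 = 127823658677/1594323.


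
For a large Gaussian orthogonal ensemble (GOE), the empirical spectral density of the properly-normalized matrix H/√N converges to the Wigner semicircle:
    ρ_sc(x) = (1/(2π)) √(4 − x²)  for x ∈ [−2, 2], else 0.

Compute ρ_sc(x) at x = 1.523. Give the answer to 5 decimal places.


ρ_sc(x) = (1/(2π)) √(4 − x²). With x = 1.523:
  4 − x² = 4 − (1.523)² = 4 − 2.319529 = 1.680471.
  √(4 − x²) = 1.296330.
  1/(2π) = 0.159155.
  ρ_sc(1.523) = 0.159155 · 1.296330 = 0.206317.

Rounded to 5 decimal places: ρ_sc(1.523) ≈ 0.20632.


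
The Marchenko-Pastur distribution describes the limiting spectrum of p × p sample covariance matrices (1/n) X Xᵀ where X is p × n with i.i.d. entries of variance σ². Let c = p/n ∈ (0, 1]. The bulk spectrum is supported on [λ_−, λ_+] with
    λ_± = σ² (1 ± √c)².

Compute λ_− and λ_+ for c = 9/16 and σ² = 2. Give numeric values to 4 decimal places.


c = 9/16 = 0.562500; √c = 0.750000.
λ_− = σ² (1 − √c)² = 2 · (1 − 0.750000)² = 2 · (0.250000)² = 0.125000.
λ_+ = σ² (1 + √c)² = 2 · (1 + 0.750000)² = 2 · (1.750000)² = 6.125000.

Rounded to 4 decimal places: λ_− ≈ 0.1250, λ_+ ≈ 6.1250.


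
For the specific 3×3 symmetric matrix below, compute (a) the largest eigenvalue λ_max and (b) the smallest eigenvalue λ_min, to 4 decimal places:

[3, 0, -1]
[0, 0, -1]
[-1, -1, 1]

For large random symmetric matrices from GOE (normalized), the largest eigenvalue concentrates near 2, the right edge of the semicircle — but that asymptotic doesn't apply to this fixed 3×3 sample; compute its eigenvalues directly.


Since M is real symmetric, all three eigenvalues are real; they are the roots of det(λI − M) = λ³ − (tr M) λ² + s λ − det M, where s is the sum of the principal 2×2 minors.
tr M = 3 + 0 + 1 = 4.
s = (3·0 − 0²) + (3·1 − (-1)²) + (0·1 − (-1)²) = 0 + 2 + (-1) = 1.
det M (expand along row 1) = 3·(-1) − 0·(-1) + (-1)·0 = -3.
Characteristic polynomial: λ³ − 4λ² + λ + 3 = 0.
Substitute λ = y + (tr M)/3 = y + 1.333333 to remove the quadratic term: y³ + p·y + q = 0 with p = s − (tr M)²/3 = -4.333333 and q = −2(tr M)³/27 + (tr M)·s/3 − det M = -0.407407.
Three real roots ⇒ use the trigonometric (Viète) form: r = 2√(−p/3) = 2.403701, φ = arccos(3q/(p·r)) = arccos(0.117340) = 1.453185 rad.
y_k = r·cos(φ/3 − 2πk/3) for k = 0, 1, 2 gives y = 2.127172, -0.094210, -2.032961.
λ_k = y_k + 1.333333 gives λ = 3.4605, 1.2391, -0.6996 (check: the sum is 4.0000 = tr M).

Hence λ_max = 3.4605 and λ_min = -0.6996.


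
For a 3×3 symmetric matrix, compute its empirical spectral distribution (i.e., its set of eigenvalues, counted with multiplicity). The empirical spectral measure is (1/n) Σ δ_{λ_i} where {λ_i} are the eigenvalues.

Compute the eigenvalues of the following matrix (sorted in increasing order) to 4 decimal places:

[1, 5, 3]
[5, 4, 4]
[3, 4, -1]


Since M is real symmetric, all three eigenvalues are real; they are the roots of det(λI − M) = λ³ − (tr M) λ² + s λ − det M, where s is the sum of the principal 2×2 minors.
tr M = 1 + 4 + (-1) = 4.
s = (1·4 − 5²) + (1·(-1) − 3²) + (4·(-1) − 4²) = -21 + (-10) + (-20) = -51.
det M (expand along row 1) = 1·(-20) − 5·(-17) + 3·8 = 89.
Characteristic polynomial: λ³ − 4λ² − 51λ − 89 = 0.
Substitute λ = y + (tr M)/3 = y + 1.333333 to remove the quadratic term: y³ + p·y + q = 0 with p = s − (tr M)²/3 = -56.333333 and q = −2(tr M)³/27 + (tr M)·s/3 − det M = -161.740741.
Three real roots ⇒ use the trigonometric (Viète) form: r = 2√(−p/3) = 8.666667, φ = arccos(3q/(p·r)) = arccos(0.993855) = 0.110915 rad.
y_k = r·cos(φ/3 − 2πk/3) for k = 0, 1, 2 gives y = 8.660744, -4.052943, -4.607801.
λ_k = y_k + 1.333333 gives λ = 9.9941, -2.7196, -3.2745 (check: the sum is 4.0000 = tr M).

Eigenvalues sorted in increasing order: [-3.2745, -2.7196, 9.9941].


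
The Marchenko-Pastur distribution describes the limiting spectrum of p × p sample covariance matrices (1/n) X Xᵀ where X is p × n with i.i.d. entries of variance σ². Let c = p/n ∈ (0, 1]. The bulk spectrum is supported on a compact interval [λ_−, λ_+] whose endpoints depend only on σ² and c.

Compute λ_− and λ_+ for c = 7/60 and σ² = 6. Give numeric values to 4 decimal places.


c = 7/60 = 0.116667; √c = 0.341565.
λ_− = σ² (1 − √c)² = 6 · (1 − 0.341565)² = 6 · (0.658435)² = 2.601220.
λ_+ = σ² (1 + √c)² = 6 · (1 + 0.341565)² = 6 · (1.341565)² = 10.798780.

Rounded to 4 decimal places: λ_− ≈ 2.6012, λ_+ ≈ 10.7988.


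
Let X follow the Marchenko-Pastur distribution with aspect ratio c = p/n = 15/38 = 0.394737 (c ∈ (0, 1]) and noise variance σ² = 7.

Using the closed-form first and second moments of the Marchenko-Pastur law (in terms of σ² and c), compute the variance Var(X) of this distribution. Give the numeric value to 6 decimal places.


Recall the MP moments m_1 = E[X] = σ² and m_2 = E[X²] = σ⁴ (1 + c).
m_1 = E[X] = σ² = 7, so m_1² = 49.
m_2 = E[X²] = σ⁴ (1 + c) = 49 · (1 + 0.394737) = 49 · 1.394737 = 68.342105.
(Note m_2 − m_1² simplifies to c · σ⁴ = 0.394737 · 49.)

Var(X) = m_2 − m_1² = 68.342105 − 49 = 19.342105.


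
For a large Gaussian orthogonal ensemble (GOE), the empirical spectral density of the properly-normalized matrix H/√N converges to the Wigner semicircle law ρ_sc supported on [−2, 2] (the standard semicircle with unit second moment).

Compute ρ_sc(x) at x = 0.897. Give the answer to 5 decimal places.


ρ_sc(x) = (1/(2π)) √(4 − x²). With x = 0.897:
  4 − x² = 4 − (0.897)² = 4 − 0.804609 = 3.195391.
  √(4 − x²) = 1.787566.
  1/(2π) = 0.159155.
  ρ_sc(0.897) = 0.159155 · 1.787566 = 0.284500.

Rounded to 5 decimal places: ρ_sc(0.897) ≈ 0.28450.


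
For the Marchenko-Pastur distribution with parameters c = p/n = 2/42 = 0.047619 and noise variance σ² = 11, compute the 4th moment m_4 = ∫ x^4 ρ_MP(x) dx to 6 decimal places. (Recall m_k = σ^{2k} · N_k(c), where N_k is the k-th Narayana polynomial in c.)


E[X⁴] = σ⁸ (1 + 6c + 6c² + c³) (fourth MP moment). With σ² = 11 (so σ⁸ = 14641) and c = 2/42 = 0.047619: E[X⁴] = 14641 · (1 + 6·0.047619 + 6·(0.047619)² + (0.047619)³) = 14641 · 1.299428.

So E[X^4] = 19024.921067.


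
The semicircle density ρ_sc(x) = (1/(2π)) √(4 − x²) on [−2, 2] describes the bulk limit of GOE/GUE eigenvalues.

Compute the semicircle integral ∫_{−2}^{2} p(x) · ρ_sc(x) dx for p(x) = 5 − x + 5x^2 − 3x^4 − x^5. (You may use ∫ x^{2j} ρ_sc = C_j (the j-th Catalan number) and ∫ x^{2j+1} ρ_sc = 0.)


Write p(x) = Σ a_i x^i, split into monomials and integrate each against ρ_sc separately.
Using ∫ x^{2j} ρ_sc = C_j = (1/(j+1)) C(2j, j) (Catalan numbers) and ∫ x^{2j+1} ρ_sc = 0 (odd monomials vanish by symmetry):
  i = 0 (even): a_0 · C_{0} = 5 · 1 = 5
  i = 1 (odd): ∫ x^1 ρ_sc = 0 (vanishes)
  i = 2 (even): a_2 · C_{1} = 5 · 1 = 5
  i = 4 (even): a_4 · C_{2} = -3 · 2 = -6
  i = 5 (odd): ∫ x^5 ρ_sc = 0 (vanishes)

Summing the contributions: ∫_{−2}^{2} p(x) ρ_sc(x) dx = 5 + 5 + (-6) = 4.


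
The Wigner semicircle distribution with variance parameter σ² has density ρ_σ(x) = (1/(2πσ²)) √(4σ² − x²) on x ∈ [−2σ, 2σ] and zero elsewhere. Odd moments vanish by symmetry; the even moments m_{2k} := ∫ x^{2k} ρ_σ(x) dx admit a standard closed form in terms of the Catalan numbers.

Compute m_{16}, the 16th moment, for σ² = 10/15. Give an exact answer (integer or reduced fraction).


By the scaled semicircle moment identity, m_{2k} = σ^{2k} · C_k with k = 8.
C_8 = (1/(k+1)) · C(2k, k) = (1/9) · C(16, 8) = (1/9) · 12870 = 1430.
σ^{2k} = (σ²)^k = (10/15)^8 = 256/6561.

Therefore m_{16} = σ^{16} · C_8 = (256/6561) · 1430 = 366080/6561.


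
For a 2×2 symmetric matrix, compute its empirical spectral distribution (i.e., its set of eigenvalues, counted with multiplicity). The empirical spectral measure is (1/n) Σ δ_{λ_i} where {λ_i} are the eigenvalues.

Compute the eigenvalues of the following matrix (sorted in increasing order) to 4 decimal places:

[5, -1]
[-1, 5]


Since M is real symmetric, both eigenvalues are real; they are the roots of det(λI − M) = λ² − (tr M) λ + det M.
tr M = 5 + 5 = 10.
det M = 5·5 − (-1)² = 25 − 1 = 24.
Characteristic polynomial: λ² − 10λ + 24 = 0.
Discriminant Δ = (tr M)² − 4·det M = 100 − 96 = 4; √Δ = 2.000000.
λ = (tr M ± √Δ)/2 = (10 ± 2.000000)/2, giving (tr M − √Δ)/2 = 4.0000 and (tr M + √Δ)/2 = 6.0000.

Eigenvalues sorted in increasing order: [4.0000, 6.0000].


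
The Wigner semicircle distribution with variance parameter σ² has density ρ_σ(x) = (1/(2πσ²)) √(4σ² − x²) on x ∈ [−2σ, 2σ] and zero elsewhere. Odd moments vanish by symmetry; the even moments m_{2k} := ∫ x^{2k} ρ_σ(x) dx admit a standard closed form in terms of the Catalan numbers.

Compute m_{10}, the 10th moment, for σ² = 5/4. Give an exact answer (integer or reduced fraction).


By the scaled semicircle moment identity, m_{2k} = σ^{2k} · C_k with k = 5.
C_5 = (1/(k+1)) · C(2k, k) = (1/6) · C(10, 5) = (1/6) · 252 = 42.
σ^{2k} = (σ²)^k = (5/4)^5 = 3125/1024.

Therefore m_{10} = σ^{10} · C_5 = (3125/1024) · 42 = 65625/512.


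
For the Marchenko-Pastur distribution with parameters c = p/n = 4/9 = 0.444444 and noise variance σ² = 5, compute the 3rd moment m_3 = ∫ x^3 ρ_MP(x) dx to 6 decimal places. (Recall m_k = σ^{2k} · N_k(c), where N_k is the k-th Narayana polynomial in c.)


E[X³] = σ⁶ (1 + 3c + c²) (third MP moment). With σ² = 5 (so σ⁶ = 125) and c = 4/9 = 0.444444: E[X³] = 125 · (1 + 3·0.444444 + (0.444444)²) = 125 · 2.530864.

So E[X^3] = 316.358025.


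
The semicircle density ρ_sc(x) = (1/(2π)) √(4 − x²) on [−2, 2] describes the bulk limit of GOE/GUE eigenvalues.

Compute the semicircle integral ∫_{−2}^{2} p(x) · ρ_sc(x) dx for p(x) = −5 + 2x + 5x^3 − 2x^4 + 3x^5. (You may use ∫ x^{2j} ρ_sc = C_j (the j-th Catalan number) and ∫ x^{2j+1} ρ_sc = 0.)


Write p(x) = Σ a_i x^i, split into monomials and integrate each against ρ_sc separately.
Using ∫ x^{2j} ρ_sc = C_j = (1/(j+1)) C(2j, j) (Catalan numbers) and ∫ x^{2j+1} ρ_sc = 0 (odd monomials vanish by symmetry):
  i = 0 (even): a_0 · C_{0} = -5 · 1 = -5
  i = 1 (odd): ∫ x^1 ρ_sc = 0 (vanishes)
  i = 3 (odd): ∫ x^3 ρ_sc = 0 (vanishes)
  i = 4 (even): a_4 · C_{2} = -2 · 2 = -4
  i = 5 (odd): ∫ x^5 ρ_sc = 0 (vanishes)

Summing the contributions: ∫_{−2}^{2} p(x) ρ_sc(x) dx = (-5) + (-4) = -9.


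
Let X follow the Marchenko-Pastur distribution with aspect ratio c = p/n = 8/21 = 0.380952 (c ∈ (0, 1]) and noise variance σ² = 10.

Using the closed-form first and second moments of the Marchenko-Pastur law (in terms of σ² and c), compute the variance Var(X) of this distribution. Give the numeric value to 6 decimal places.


Recall the MP moments m_1 = E[X] = σ² and m_2 = E[X²] = σ⁴ (1 + c).
m_1 = E[X] = σ² = 10, so m_1² = 100.
m_2 = E[X²] = σ⁴ (1 + c) = 100 · (1 + 0.380952) = 100 · 1.380952 = 138.095238.
(Note m_2 − m_1² simplifies to c · σ⁴ = 0.380952 · 100.)

Var(X) = m_2 − m_1² = 138.095238 − 100 = 38.095238.


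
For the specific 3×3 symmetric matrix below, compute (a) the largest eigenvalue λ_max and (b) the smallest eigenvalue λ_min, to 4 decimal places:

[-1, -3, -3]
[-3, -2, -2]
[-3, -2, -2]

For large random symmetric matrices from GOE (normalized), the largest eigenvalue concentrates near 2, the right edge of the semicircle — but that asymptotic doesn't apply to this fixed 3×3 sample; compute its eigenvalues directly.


Since M is real symmetric, all three eigenvalues are real; they are the roots of det(λI − M) = λ³ − (tr M) λ² + s λ − det M, where s is the sum of the principal 2×2 minors.
tr M = -1 + (-2) + (-2) = -5.
s = ((-1)·(-2) − (-3)²) + ((-1)·(-2) − (-3)²) + ((-2)·(-2) − (-2)²) = -7 + (-7) + 0 = -14.
det M (expand along row 1) = (-1)·0 − (-3)·0 + (-3)·0 = 0.
Characteristic polynomial: λ³ + 5λ² − 14λ = 0.
Substitute λ = y + (tr M)/3 = y − 1.666667 to remove the quadratic term: y³ + p·y + q = 0 with p = s − (tr M)²/3 = -22.333333 and q = −2(tr M)³/27 + (tr M)·s/3 − det M = 32.592593.
Three real roots ⇒ use the trigonometric (Viète) form: r = 2√(−p/3) = 5.456902, φ = arccos(3q/(p·r)) = arccos(-0.802307) = 2.501946 rad.
y_k = r·cos(φ/3 − 2πk/3) for k = 0, 1, 2 gives y = 3.666667, 1.666667, -5.333333.
λ_k = y_k − 1.666667 gives λ = 2.0000, 0.0000, -7.0000 (check: the sum is -5.0000 = tr M).

Hence λ_max = 2.0000 and λ_min = -7.0000.


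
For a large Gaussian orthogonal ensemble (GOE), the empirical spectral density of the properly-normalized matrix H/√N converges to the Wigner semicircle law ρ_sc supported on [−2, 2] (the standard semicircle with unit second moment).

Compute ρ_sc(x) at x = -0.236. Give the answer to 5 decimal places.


ρ_sc(x) = (1/(2π)) √(4 − x²). With x = -0.236:
  4 − x² = 4 − (-0.236)² = 4 − 0.055696 = 3.944304.
  √(4 − x²) = 1.986027.
  1/(2π) = 0.159155.
  ρ_sc(-0.236) = 0.159155 · 1.986027 = 0.316086.

Rounded to 5 decimal places: ρ_sc(-0.236) ≈ 0.31609.


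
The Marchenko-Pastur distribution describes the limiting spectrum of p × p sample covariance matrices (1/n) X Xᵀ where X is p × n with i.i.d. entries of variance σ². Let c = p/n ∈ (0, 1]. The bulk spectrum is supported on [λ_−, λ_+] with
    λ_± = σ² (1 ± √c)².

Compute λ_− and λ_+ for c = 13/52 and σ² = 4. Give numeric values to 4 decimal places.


c = 13/52 = 0.250000; √c = 0.500000.
λ_− = σ² (1 − √c)² = 4 · (1 − 0.500000)² = 4 · (0.500000)² = 1.000000.
λ_+ = σ² (1 + √c)² = 4 · (1 + 0.500000)² = 4 · (1.500000)² = 9.000000.

Rounded to 4 decimal places: λ_− ≈ 1.0000, λ_+ ≈ 9.0000.


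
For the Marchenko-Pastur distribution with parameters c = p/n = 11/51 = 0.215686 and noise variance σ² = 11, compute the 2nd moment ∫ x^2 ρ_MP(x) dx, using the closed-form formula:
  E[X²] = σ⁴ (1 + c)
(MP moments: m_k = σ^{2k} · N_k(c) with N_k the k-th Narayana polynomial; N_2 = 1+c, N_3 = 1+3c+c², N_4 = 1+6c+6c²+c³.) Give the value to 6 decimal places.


E[X²] = σ⁴ (1 + c) (second MP moment). With σ² = 11 (so σ⁴ = 121) and c = 11/51 = 0.215686: E[X²] = 121 · (1 + 0.215686) = 121 · 1.215686.

So E[X^2] = 147.098039.


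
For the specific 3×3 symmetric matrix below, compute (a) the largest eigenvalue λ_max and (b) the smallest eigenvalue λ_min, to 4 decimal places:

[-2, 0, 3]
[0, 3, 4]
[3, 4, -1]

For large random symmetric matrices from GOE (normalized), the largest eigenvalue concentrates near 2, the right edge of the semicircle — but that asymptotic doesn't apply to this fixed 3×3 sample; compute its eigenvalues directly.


Since M is real symmetric, all three eigenvalues are real; they are the roots of det(λI − M) = λ³ − (tr M) λ² + s λ − det M, where s is the sum of the principal 2×2 minors.
tr M = -2 + 3 + (-1) = 0.
s = ((-2)·3 − 0²) + ((-2)·(-1) − 3²) + (3·(-1) − 4²) = -6 + (-7) + (-19) = -32.
det M (expand along row 1) = (-2)·(-19) − 0·(-12) + 3·(-9) = 11.
Characteristic polynomial: λ³ − 32λ − 11 = 0.
Substitute λ = y + (tr M)/3 = y + 0.000000 to remove the quadratic term: y³ + p·y + q = 0 with p = s − (tr M)²/3 = -32.000000 and q = −2(tr M)³/27 + (tr M)·s/3 − det M = -11.000000.
Three real roots ⇒ use the trigonometric (Viète) form: r = 2√(−p/3) = 6.531973, φ = arccos(3q/(p·r)) = arccos(0.157877) = 1.412256 rad.
y_k = r·cos(φ/3 − 2πk/3) for k = 0, 1, 2 gives y = 5.821474, -0.345034, -5.476440.
λ_k = y_k + 0.000000 gives λ = 5.8215, -0.3450, -5.4764 (check: the sum is 0.0000 = tr M).

Hence λ_max = 5.8215 and λ_min = -5.4764.


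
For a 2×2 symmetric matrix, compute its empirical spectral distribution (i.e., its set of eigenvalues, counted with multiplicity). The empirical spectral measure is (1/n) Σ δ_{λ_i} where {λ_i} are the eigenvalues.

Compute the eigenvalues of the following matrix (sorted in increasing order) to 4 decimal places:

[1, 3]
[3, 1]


Since M is real symmetric, both eigenvalues are real; they are the roots of det(λI − M) = λ² − (tr M) λ + det M.
tr M = 1 + 1 = 2.
det M = 1·1 − 3² = 1 − 9 = -8.
Characteristic polynomial: λ² − 2λ − 8 = 0.
Discriminant Δ = (tr M)² − 4·det M = 4 − (-32) = 36; √Δ = 6.000000.
λ = (tr M ± √Δ)/2 = (2 ± 6.000000)/2, giving (tr M − √Δ)/2 = -2.0000 and (tr M + √Δ)/2 = 4.0000.

Eigenvalues sorted in increasing order: [-2.0000, 4.0000].


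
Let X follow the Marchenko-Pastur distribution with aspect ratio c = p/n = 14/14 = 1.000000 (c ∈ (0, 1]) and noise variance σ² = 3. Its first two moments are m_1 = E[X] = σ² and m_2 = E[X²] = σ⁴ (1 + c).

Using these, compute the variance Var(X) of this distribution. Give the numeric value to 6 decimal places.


m_1 = E[X] = σ² = 3, so m_1² = 9.
m_2 = E[X²] = σ⁴ (1 + c) = 9 · (1 + 1.000000) = 9 · 2.000000 = 18.000000.
(Note m_2 − m_1² simplifies to c · σ⁴ = 1.000000 · 9.)

Var(X) = m_2 − m_1² = 18.000000 − 9 = 9.000000.


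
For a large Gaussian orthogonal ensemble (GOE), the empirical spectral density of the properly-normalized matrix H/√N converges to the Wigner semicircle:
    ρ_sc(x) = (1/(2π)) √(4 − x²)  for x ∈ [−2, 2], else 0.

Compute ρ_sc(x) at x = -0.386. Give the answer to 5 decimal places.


ρ_sc(x) = (1/(2π)) √(4 − x²). With x = -0.386:
  4 − x² = 4 − (-0.386)² = 4 − 0.148996 = 3.851004.
  √(4 − x²) = 1.962398.
  1/(2π) = 0.159155.
  ρ_sc(-0.386) = 0.159155 · 1.962398 = 0.312325.

Rounded to 5 decimal places: ρ_sc(-0.386) ≈ 0.31233.


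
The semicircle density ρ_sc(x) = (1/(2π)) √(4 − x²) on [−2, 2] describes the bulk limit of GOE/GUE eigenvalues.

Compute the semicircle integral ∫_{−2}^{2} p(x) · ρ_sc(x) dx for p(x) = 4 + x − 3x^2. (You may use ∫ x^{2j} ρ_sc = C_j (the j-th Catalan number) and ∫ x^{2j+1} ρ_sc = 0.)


Write p(x) = Σ a_i x^i, split into monomials and integrate each against ρ_sc separately.
Using ∫ x^{2j} ρ_sc = C_j = (1/(j+1)) C(2j, j) (Catalan numbers) and ∫ x^{2j+1} ρ_sc = 0 (odd monomials vanish by symmetry):
  i = 0 (even): a_0 · C_{0} = 4 · 1 = 4
  i = 1 (odd): ∫ x^1 ρ_sc = 0 (vanishes)
  i = 2 (even): a_2 · C_{1} = -3 · 1 = -3

Summing the contributions: ∫_{−2}^{2} p(x) ρ_sc(x) dx = 4 + (-3) = 1.


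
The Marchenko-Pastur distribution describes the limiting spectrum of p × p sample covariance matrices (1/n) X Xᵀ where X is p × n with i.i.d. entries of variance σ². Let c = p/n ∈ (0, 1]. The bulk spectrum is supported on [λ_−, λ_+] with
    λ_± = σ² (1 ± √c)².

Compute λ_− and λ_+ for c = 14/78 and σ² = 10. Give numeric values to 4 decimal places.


c = 14/78 = 0.179487; √c = 0.423659.
λ_− = σ² (1 − √c)² = 10 · (1 − 0.423659)² = 10 · (0.576341)² = 3.321686.
λ_+ = σ² (1 + √c)² = 10 · (1 + 0.423659)² = 10 · (1.423659)² = 20.268057.

Rounded to 4 decimal places: λ_− ≈ 3.3217, λ_+ ≈ 20.2681.


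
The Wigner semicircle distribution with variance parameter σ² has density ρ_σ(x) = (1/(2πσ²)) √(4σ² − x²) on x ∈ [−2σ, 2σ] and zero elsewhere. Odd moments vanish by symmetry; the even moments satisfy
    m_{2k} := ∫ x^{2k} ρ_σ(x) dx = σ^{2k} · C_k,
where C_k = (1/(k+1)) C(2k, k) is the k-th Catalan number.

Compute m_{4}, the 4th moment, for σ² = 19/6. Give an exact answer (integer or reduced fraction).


By the scaled semicircle moment identity, m_{2k} = σ^{2k} · C_k with k = 2.
C_2 = (1/(k+1)) · C(2k, k) = (1/3) · C(4, 2) = (1/3) · 6 = 2.
σ^{2k} = (σ²)^k = (19/6)^2 = 361/36.

Therefore m_{4} = σ^{4} · C_2 = (361/36) · 2 = 361/18.


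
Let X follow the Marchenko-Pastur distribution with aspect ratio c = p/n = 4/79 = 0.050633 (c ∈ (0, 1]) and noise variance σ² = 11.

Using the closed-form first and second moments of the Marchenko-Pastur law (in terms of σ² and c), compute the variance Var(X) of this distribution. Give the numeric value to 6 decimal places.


Recall the MP moments m_1 = E[X] = σ² and m_2 = E[X²] = σ⁴ (1 + c).
m_1 = E[X] = σ² = 11, so m_1² = 121.
m_2 = E[X²] = σ⁴ (1 + c) = 121 · (1 + 0.050633) = 121 · 1.050633 = 127.126582.
(Note m_2 − m_1² simplifies to c · σ⁴ = 0.050633 · 121.)

Var(X) = m_2 − m_1² = 127.126582 − 121 = 6.126582.


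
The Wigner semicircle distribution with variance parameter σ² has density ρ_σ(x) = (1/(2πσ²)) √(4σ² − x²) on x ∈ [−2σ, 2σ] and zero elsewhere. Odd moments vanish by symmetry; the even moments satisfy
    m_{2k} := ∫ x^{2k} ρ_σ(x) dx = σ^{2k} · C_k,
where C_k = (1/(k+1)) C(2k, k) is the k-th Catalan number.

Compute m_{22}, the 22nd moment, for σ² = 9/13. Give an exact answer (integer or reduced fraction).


By the scaled semicircle moment identity, m_{2k} = σ^{2k} · C_k with k = 11.
C_11 = (1/(k+1)) · C(2k, k) = (1/12) · C(22, 11) = (1/12) · 705432 = 58786.
σ^{2k} = (σ²)^k = (9/13)^11 = 31381059609/1792160394037.

Therefore m_{22} = σ^{22} · C_11 = (31381059609/1792160394037) · 58786 = 141905151551898/137858491849.


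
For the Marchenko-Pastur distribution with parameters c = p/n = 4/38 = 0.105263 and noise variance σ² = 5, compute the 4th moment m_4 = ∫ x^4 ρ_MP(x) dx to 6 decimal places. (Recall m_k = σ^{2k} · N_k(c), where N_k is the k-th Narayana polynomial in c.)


E[X⁴] = σ⁸ (1 + 6c + 6c² + c³) (fourth MP moment). With σ² = 5 (so σ⁸ = 625) and c = 4/38 = 0.105263: E[X⁴] = 625 · (1 + 6·0.105263 + 6·(0.105263)² + (0.105263)³) = 625 · 1.699227.

So E[X^4] = 1062.017058.


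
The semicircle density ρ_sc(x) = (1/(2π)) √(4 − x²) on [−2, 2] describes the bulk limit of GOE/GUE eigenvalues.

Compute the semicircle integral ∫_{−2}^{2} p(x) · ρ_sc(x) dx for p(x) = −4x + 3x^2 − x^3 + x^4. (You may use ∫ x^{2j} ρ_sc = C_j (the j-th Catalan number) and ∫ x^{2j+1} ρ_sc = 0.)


Write p(x) = Σ a_i x^i, split into monomials and integrate each against ρ_sc separately.
Using ∫ x^{2j} ρ_sc = C_j = (1/(j+1)) C(2j, j) (Catalan numbers) and ∫ x^{2j+1} ρ_sc = 0 (odd monomials vanish by symmetry):
  i = 1 (odd): ∫ x^1 ρ_sc = 0 (vanishes)
  i = 2 (even): a_2 · C_{1} = 3 · 1 = 3
  i = 3 (odd): ∫ x^3 ρ_sc = 0 (vanishes)
  i = 4 (even): a_4 · C_{2} = 1 · 2 = 2

Summing the contributions: ∫_{−2}^{2} p(x) ρ_sc(x) dx = 3 + 2 = 5.


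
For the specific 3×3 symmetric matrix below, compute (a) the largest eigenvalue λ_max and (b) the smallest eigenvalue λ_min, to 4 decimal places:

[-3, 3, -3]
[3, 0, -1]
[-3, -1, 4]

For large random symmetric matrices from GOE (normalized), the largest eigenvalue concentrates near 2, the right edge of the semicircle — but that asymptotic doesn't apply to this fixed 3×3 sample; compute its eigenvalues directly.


Since M is real symmetric, all three eigenvalues are real; they are the roots of det(λI − M) = λ³ − (tr M) λ² + s λ − det M, where s is the sum of the principal 2×2 minors.
tr M = -3 + 0 + 4 = 1.
s = ((-3)·0 − 3²) + ((-3)·4 − (-3)²) + (0·4 − (-1)²) = -9 + (-21) + (-1) = -31.
det M (expand along row 1) = (-3)·(-1) − 3·9 + (-3)·(-3) = -15.
Characteristic polynomial: λ³ − λ² − 31λ + 15 = 0.
Substitute λ = y + (tr M)/3 = y + 0.333333 to remove the quadratic term: y³ + p·y + q = 0 with p = s − (tr M)²/3 = -31.333333 and q = −2(tr M)³/27 + (tr M)·s/3 − det M = 4.592593.
Three real roots ⇒ use the trigonometric (Viète) form: r = 2√(−p/3) = 6.463573, φ = arccos(3q/(p·r)) = arccos(-0.068030) = 1.638879 rad.
y_k = r·cos(φ/3 − 2πk/3) for k = 0, 1, 2 gives y = 5.522841, 0.146673, -5.669514.
λ_k = y_k + 0.333333 gives λ = 5.8562, 0.4800, -5.3362 (check: the sum is 1.0000 = tr M).

Hence λ_max = 5.8562 and λ_min = -5.3362.


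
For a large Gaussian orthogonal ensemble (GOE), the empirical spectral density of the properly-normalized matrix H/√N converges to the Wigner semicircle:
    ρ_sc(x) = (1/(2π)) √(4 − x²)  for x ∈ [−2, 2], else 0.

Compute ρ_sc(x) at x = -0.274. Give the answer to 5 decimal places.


ρ_sc(x) = (1/(2π)) √(4 − x²). With x = -0.274:
  4 − x² = 4 − (-0.274)² = 4 − 0.075076 = 3.924924.
  √(4 − x²) = 1.981142.
  1/(2π) = 0.159155.
  ρ_sc(-0.274) = 0.159155 · 1.981142 = 0.315309.

Rounded to 5 decimal places: ρ_sc(-0.274) ≈ 0.31531.


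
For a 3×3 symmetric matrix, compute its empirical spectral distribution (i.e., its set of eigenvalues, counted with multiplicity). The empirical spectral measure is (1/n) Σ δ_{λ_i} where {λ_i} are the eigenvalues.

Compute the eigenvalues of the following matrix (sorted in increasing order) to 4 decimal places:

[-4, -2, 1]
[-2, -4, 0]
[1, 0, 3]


Since M is real symmetric, all three eigenvalues are real; they are the roots of det(λI − M) = λ³ − (tr M) λ² + s λ − det M, where s is the sum of the principal 2×2 minors.
tr M = -4 + (-4) + 3 = -5.
s = ((-4)·(-4) − (-2)²) + ((-4)·3 − 1²) + ((-4)·3 − 0²) = 12 + (-13) + (-12) = -13.
det M (expand along row 1) = (-4)·(-12) − (-2)·(-6) + 1·4 = 40.
Characteristic polynomial: λ³ + 5λ² − 13λ − 40 = 0.
Substitute λ = y + (tr M)/3 = y − 1.666667 to remove the quadratic term: y³ + p·y + q = 0 with p = s − (tr M)²/3 = -21.333333 and q = −2(tr M)³/27 + (tr M)·s/3 − det M = -9.074074.
Three real roots ⇒ use the trigonometric (Viète) form: r = 2√(−p/3) = 5.333333, φ = arccos(3q/(p·r)) = arccos(0.239258) = 1.329195 rad.
y_k = r·cos(φ/3 − 2πk/3) for k = 0, 1, 2 gives y = 4.818357, -0.429049, -4.389307.
λ_k = y_k − 1.666667 gives λ = 3.1517, -2.0957, -6.0560 (check: the sum is -5.0000 = tr M).

Eigenvalues sorted in increasing order: [-6.0560, -2.0957, 3.1517].


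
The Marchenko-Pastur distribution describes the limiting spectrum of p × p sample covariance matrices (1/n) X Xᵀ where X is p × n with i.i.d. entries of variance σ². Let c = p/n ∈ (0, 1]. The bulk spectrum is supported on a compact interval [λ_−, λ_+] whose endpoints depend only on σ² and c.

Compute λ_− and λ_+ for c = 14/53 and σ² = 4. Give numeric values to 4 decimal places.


c = 14/53 = 0.264151; √c = 0.513956.
λ_− = σ² (1 − √c)² = 4 · (1 − 0.513956)² = 4 · (0.486044)² = 0.944954.
λ_+ = σ² (1 + √c)² = 4 · (1 + 0.513956)² = 4 · (1.513956)² = 9.168253.

Rounded to 4 decimal places: λ_− ≈ 0.9450, λ_+ ≈ 9.1683.


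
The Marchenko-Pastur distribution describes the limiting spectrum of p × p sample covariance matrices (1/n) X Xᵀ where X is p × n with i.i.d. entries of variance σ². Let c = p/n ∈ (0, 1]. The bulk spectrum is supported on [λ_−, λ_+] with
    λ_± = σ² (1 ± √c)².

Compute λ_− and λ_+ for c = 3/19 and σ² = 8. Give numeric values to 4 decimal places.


c = 3/19 = 0.157895; √c = 0.397360.
λ_− = σ² (1 − √c)² = 8 · (1 − 0.397360)² = 8 · (0.602640)² = 2.905403.
λ_+ = σ² (1 + √c)² = 8 · (1 + 0.397360)² = 8 · (1.397360)² = 15.620913.

Rounded to 4 decimal places: λ_− ≈ 2.9054, λ_+ ≈ 15.6209.


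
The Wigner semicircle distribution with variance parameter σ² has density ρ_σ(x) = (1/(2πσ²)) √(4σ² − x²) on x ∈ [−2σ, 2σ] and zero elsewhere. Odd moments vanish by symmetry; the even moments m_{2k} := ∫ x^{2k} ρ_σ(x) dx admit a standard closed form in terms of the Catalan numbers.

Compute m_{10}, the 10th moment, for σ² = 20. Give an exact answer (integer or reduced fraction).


By the scaled semicircle moment identity, m_{2k} = σ^{2k} · C_k with k = 5.
C_5 = (1/(k+1)) · C(2k, k) = (1/6) · C(10, 5) = (1/6) · 252 = 42.
σ^{2k} = (σ²)^k = (20)^5 = 3200000.

Therefore m_{10} = σ^{10} · C_5 = 3200000 · 42 = 134400000.


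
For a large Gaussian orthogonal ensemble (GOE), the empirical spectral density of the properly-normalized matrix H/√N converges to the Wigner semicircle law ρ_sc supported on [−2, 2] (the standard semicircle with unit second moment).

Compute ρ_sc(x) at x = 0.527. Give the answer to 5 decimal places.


ρ_sc(x) = (1/(2π)) √(4 − x²). With x = 0.527:
  4 − x² = 4 − (0.527)² = 4 − 0.277729 = 3.722271.
  √(4 − x²) = 1.929319.
  1/(2π) = 0.159155.
  ρ_sc(0.527) = 0.159155 · 1.929319 = 0.307061.

Rounded to 5 decimal places: ρ_sc(0.527) ≈ 0.30706.


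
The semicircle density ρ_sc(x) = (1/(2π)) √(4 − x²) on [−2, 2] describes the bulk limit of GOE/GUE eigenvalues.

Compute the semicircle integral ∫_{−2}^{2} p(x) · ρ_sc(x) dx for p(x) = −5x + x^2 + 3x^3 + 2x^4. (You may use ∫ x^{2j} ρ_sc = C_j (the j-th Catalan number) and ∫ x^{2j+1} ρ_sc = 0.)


Write p(x) = Σ a_i x^i, split into monomials and integrate each against ρ_sc separately.
Using ∫ x^{2j} ρ_sc = C_j = (1/(j+1)) C(2j, j) (Catalan numbers) and ∫ x^{2j+1} ρ_sc = 0 (odd monomials vanish by symmetry):
  i = 1 (odd): ∫ x^1 ρ_sc = 0 (vanishes)
  i = 2 (even): a_2 · C_{1} = 1 · 1 = 1
  i = 3 (odd): ∫ x^3 ρ_sc = 0 (vanishes)
  i = 4 (even): a_4 · C_{2} = 2 · 2 = 4

Summing the contributions: ∫_{−2}^{2} p(x) ρ_sc(x) dx = 1 + 4 = 5.


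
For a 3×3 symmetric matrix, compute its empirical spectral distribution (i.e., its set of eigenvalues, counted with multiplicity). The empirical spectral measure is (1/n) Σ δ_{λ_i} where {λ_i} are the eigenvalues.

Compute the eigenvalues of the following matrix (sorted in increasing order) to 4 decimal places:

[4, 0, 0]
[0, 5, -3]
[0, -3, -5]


Since M is real symmetric, all three eigenvalues are real; they are the roots of det(λI − M) = λ³ − (tr M) λ² + s λ − det M, where s is the sum of the principal 2×2 minors.
tr M = 4 + 5 + (-5) = 4.
s = (4·5 − 0²) + (4·(-5) − 0²) + (5·(-5) − (-3)²) = 20 + (-20) + (-34) = -34.
det M (expand along row 1) = 4·(-34) − 0·0 + 0·0 = -136.
Characteristic polynomial: λ³ − 4λ² − 34λ + 136 = 0.
Substitute λ = y + (tr M)/3 = y + 1.333333 to remove the quadratic term: y³ + p·y + q = 0 with p = s − (tr M)²/3 = -39.333333 and q = −2(tr M)³/27 + (tr M)·s/3 − det M = 85.925926.
Three real roots ⇒ use the trigonometric (Viète) form: r = 2√(−p/3) = 7.241854, φ = arccos(3q/(p·r)) = arccos(-0.904972) = 2.702109 rad.
y_k = r·cos(φ/3 − 2πk/3) for k = 0, 1, 2 gives y = 4.497619, 2.666667, -7.164285.
λ_k = y_k + 1.333333 gives λ = 5.8310, 4.0000, -5.8310 (check: the sum is 4.0000 = tr M).

Eigenvalues sorted in increasing order: [-5.8310, 4.0000, 5.8310].


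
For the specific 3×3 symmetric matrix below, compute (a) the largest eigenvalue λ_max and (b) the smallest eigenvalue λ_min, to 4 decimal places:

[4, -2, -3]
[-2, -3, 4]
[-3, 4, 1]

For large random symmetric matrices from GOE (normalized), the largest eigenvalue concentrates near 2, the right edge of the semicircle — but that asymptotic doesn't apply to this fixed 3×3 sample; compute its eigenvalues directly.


Since M is real symmetric, all three eigenvalues are real; they are the roots of det(λI − M) = λ³ − (tr M) λ² + s λ − det M, where s is the sum of the principal 2×2 minors.
tr M = 4 + (-3) + 1 = 2.
s = (4·(-3) − (-2)²) + (4·1 − (-3)²) + ((-3)·1 − 4²) = -16 + (-5) + (-19) = -40.
det M (expand along row 1) = 4·(-19) − (-2)·10 + (-3)·(-17) = -5.
Characteristic polynomial: λ³ − 2λ² − 40λ + 5 = 0.
Substitute λ = y + (tr M)/3 = y + 0.666667 to remove the quadratic term: y³ + p·y + q = 0 with p = s − (tr M)²/3 = -41.333333 and q = −2(tr M)³/27 + (tr M)·s/3 − det M = -22.259259.
Three real roots ⇒ use the trigonometric (Viète) form: r = 2√(−p/3) = 7.423686, φ = arccos(3q/(p·r)) = arccos(0.217627) = 1.351414 rad.
y_k = r·cos(φ/3 − 2πk/3) for k = 0, 1, 2 gives y = 6.683113, -0.542391, -6.140723.
λ_k = y_k + 0.666667 gives λ = 7.3498, 0.1243, -5.4741 (check: the sum is 2.0000 = tr M).

Hence λ_max = 7.3498 and λ_min = -5.4741.


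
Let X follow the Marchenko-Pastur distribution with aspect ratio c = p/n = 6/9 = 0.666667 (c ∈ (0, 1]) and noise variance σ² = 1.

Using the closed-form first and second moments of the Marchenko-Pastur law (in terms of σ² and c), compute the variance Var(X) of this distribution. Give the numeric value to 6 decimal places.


Recall the MP moments m_1 = E[X] = σ² and m_2 = E[X²] = σ⁴ (1 + c).
m_1 = E[X] = σ² = 1, so m_1² = 1.
m_2 = E[X²] = σ⁴ (1 + c) = 1 · (1 + 0.666667) = 1 · 1.666667 = 1.666667.
(Note m_2 − m_1² simplifies to c · σ⁴ = 0.666667 · 1.)

Var(X) = m_2 − m_1² = 1.666667 − 1 = 0.666667.


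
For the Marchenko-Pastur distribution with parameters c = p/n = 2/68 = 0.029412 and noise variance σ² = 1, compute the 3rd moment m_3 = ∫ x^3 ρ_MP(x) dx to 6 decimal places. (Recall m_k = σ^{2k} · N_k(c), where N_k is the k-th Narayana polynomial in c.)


E[X³] = σ⁶ (1 + 3c + c²) (third MP moment). With σ² = 1 (so σ⁶ = 1) and c = 2/68 = 0.029412: E[X³] = 1 · (1 + 3·0.029412 + (0.029412)²) = 1 · 1.089100.

So E[X^3] = 1.089100.


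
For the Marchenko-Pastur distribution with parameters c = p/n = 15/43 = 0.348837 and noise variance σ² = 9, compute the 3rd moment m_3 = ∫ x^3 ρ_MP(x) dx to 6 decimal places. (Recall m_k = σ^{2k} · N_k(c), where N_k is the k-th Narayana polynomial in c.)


E[X³] = σ⁶ (1 + 3c + c²) (third MP moment). With σ² = 9 (so σ⁶ = 729) and c = 15/43 = 0.348837: E[X³] = 729 · (1 + 3·0.348837 + (0.348837)²) = 729 · 2.168199.

So E[X^3] = 1580.617090.


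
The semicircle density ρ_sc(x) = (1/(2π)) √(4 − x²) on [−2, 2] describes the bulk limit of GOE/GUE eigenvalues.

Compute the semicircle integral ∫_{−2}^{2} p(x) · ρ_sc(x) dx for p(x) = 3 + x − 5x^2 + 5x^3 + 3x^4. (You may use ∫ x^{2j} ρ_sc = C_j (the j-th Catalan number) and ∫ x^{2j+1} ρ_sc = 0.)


Write p(x) = Σ a_i x^i, split into monomials and integrate each against ρ_sc separately.
Using ∫ x^{2j} ρ_sc = C_j = (1/(j+1)) C(2j, j) (Catalan numbers) and ∫ x^{2j+1} ρ_sc = 0 (odd monomials vanish by symmetry):
  i = 0 (even): a_0 · C_{0} = 3 · 1 = 3
  i = 1 (odd): ∫ x^1 ρ_sc = 0 (vanishes)
  i = 2 (even): a_2 · C_{1} = -5 · 1 = -5
  i = 3 (odd): ∫ x^3 ρ_sc = 0 (vanishes)
  i = 4 (even): a_4 · C_{2} = 3 · 2 = 6

Summing the contributions: ∫_{−2}^{2} p(x) ρ_sc(x) dx = 3 + (-5) + 6 = 4.


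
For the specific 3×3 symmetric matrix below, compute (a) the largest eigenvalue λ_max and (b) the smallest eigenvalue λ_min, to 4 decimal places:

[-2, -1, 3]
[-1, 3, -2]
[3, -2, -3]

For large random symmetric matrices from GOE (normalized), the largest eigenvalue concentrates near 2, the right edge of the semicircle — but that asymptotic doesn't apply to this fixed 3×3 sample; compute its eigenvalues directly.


Since M is real symmetric, all three eigenvalues are real; they are the roots of det(λI − M) = λ³ − (tr M) λ² + s λ − det M, where s is the sum of the principal 2×2 minors.
tr M = -2 + 3 + (-3) = -2.
s = ((-2)·3 − (-1)²) + ((-2)·(-3) − 3²) + (3·(-3) − (-2)²) = -7 + (-3) + (-13) = -23.
det M (expand along row 1) = (-2)·(-13) − (-1)·9 + 3·(-7) = 14.
Characteristic polynomial: λ³ + 2λ² − 23λ − 14 = 0.
Substitute λ = y + (tr M)/3 = y − 0.666667 to remove the quadratic term: y³ + p·y + q = 0 with p = s − (tr M)²/3 = -24.333333 and q = −2(tr M)³/27 + (tr M)·s/3 − det M = 1.925926.
Three real roots ⇒ use the trigonometric (Viète) form: r = 2√(−p/3) = 5.696002, φ = arccos(3q/(p·r)) = arccos(-0.041686) = 1.612494 rad.
y_k = r·cos(φ/3 − 2πk/3) for k = 0, 1, 2 gives y = 4.892822, 0.079168, -4.971990.
λ_k = y_k − 0.666667 gives λ = 4.2262, -0.5875, -5.6387 (check: the sum is -2.0000 = tr M).

Hence λ_max = 4.2262 and λ_min = -5.6387.
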